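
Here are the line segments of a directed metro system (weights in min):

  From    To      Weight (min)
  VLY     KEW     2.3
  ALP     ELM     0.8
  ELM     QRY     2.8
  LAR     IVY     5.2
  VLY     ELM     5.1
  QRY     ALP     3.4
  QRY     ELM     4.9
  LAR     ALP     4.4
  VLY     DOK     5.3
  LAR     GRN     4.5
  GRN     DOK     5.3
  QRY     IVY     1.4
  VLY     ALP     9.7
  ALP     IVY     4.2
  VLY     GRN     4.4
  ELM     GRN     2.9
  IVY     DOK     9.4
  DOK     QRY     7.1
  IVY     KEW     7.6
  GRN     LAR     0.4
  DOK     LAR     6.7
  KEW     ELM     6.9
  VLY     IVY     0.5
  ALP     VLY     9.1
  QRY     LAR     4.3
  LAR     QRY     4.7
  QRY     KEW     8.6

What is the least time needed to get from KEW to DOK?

Candidate routes:
KEW–ELM–GRN–DOK: 6.9+2.9+5.3 = 15.1
KEW–ELM–QRY–IVY–DOK: 6.9+2.8+1.4+9.4 = 20.5
KEW–ELM–QRY–LAR–GRN–DOK: 6.9+2.8+4.3+4.5+5.3 = 23.8
Cheapest is KEW–ELM–GRN–DOK at 15.1 min.

15.1 min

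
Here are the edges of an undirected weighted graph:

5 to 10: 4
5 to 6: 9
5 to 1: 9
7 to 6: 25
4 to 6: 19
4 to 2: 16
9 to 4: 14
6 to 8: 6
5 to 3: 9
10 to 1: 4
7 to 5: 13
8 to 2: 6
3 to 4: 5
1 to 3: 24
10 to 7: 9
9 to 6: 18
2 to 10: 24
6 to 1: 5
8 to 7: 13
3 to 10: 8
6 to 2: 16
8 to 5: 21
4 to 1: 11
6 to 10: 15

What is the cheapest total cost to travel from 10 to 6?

9

Candidate routes:
10–5–6: 4+9 = 13
10–5–1–6: 4+9+5 = 18
10–1–6: 4+5 = 9
10–6: 15 = 15
Cheapest is 10–1–6 at 9.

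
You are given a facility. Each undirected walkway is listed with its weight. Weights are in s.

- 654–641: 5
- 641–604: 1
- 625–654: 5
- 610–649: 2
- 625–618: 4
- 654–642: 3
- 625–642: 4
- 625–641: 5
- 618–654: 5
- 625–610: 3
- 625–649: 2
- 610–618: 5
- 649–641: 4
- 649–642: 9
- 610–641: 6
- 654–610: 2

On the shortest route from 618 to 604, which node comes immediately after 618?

625

Candidate routes:
618–654–641–604: 5+5+1 = 11
618–625–649–641–604: 4+2+4+1 = 11
618–610–649–641–604: 5+2+4+1 = 12
618–625–641–604: 4+5+1 = 10
Cheapest is 618–625–641–604 at 10 s.
So from 618 the first move is to 625.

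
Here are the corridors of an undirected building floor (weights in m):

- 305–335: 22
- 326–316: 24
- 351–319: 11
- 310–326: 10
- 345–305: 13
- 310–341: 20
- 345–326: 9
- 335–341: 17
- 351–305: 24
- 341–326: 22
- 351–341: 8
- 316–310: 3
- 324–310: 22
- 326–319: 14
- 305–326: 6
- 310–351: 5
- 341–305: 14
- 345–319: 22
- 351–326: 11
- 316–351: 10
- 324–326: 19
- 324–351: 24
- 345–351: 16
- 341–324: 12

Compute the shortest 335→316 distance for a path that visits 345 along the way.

57 m

Shortest 335→345: 335–305–345 = 35
Shortest 345→316: 345–326–310–316 = 22
Total via 345: 35 + 22 = 57 m.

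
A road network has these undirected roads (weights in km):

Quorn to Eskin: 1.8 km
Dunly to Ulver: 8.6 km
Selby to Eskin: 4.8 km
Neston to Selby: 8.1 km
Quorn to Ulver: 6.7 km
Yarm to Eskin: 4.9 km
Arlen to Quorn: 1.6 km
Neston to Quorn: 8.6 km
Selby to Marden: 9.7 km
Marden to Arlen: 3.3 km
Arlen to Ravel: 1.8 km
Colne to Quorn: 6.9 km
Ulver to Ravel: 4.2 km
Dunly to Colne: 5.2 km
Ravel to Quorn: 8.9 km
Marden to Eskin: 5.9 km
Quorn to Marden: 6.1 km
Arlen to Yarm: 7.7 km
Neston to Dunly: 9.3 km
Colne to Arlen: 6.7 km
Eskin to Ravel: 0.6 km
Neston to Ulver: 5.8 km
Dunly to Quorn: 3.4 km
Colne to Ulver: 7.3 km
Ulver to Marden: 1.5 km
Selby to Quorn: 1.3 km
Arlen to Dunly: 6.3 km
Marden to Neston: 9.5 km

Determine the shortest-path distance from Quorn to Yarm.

6.7 km

Compare a few routes:
Quorn - Arlen - Ravel - Eskin - Yarm: 1.6+1.8+0.6+4.9 = 8.9
Quorn - Eskin - Yarm: 1.8+4.9 = 6.7
Cheapest is Quorn - Eskin - Yarm at 6.7 km.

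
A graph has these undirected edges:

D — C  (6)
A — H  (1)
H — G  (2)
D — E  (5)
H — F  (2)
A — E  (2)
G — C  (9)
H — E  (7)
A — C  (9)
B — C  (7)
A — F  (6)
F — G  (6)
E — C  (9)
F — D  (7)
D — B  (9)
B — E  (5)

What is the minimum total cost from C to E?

Compare a few routes:
C → D → E: 6+5 = 11
C → E: 9 = 9
The minimum is 9 via C → E.

9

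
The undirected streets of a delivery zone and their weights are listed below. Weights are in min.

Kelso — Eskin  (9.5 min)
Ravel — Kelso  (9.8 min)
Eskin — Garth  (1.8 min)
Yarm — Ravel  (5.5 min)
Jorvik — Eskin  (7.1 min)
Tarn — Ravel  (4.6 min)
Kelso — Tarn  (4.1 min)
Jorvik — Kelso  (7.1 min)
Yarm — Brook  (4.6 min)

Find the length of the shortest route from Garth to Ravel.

Running Dijkstra from Garth:
Garth: 0
Eskin: 1.8  (via Garth)
Jorvik: 8.9  (via Eskin)
Kelso: 11.3  (via Eskin)
Tarn: 15.4  (via Kelso)
Ravel: 20  (via Tarn)
Shortest route: Garth → Eskin → Kelso → Tarn → Ravel = 20 min.

20 min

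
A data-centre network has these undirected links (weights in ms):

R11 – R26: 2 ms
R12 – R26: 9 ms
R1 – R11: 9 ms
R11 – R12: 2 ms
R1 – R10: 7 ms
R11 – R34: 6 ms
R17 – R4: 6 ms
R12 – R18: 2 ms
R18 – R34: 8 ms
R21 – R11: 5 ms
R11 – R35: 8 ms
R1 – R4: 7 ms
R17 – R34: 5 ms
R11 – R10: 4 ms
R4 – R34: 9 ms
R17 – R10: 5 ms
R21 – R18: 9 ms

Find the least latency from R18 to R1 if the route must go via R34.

23 ms

Shortest R18→R34: R18–R34 = 8
Shortest R34→R1: R34–R11–R1 = 15
Total via R34: 8 + 15 = 23 ms.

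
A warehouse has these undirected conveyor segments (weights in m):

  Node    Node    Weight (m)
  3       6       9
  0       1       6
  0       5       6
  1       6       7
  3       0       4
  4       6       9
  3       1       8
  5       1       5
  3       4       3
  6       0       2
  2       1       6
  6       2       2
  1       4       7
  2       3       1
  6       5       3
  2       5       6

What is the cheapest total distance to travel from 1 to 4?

7 m

Settle nodes by increasing distance from 1:
1: 0
5: 5  (via 1)
0: 6  (via 1)
2: 6  (via 1)
3: 7  (via 2)
4: 7  (via 1)
Shortest route: 1 → 4 = 7 m.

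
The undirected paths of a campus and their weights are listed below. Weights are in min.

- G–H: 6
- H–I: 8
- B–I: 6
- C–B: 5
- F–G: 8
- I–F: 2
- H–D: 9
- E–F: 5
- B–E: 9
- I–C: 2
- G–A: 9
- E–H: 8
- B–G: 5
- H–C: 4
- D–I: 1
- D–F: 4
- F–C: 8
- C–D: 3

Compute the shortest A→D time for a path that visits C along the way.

Best A to C: A–G–B–C costing 19
Shortest C→D: C–D = 3
Total via C: 19 + 3 = 22 min.

22 min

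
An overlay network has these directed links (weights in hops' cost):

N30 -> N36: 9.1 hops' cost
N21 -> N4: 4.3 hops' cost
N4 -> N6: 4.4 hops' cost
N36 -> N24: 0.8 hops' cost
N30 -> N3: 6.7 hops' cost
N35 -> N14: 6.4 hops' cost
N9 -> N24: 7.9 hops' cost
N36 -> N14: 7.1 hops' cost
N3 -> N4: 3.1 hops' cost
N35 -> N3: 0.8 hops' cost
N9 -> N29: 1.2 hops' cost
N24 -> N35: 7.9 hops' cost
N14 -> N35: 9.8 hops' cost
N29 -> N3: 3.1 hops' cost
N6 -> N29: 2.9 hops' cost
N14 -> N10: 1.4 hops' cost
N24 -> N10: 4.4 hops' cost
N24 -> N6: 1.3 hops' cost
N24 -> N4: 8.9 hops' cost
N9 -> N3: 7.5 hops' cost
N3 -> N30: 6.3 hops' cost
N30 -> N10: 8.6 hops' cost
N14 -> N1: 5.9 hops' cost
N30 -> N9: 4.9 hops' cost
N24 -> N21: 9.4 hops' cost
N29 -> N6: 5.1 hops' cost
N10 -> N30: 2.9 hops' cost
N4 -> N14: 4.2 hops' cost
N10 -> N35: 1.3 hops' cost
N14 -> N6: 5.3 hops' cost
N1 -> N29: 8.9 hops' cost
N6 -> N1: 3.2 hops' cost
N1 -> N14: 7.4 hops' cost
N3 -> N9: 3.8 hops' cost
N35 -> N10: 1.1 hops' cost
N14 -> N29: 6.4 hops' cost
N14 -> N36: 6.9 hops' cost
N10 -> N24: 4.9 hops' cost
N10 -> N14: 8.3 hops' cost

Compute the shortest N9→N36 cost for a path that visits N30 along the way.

19.7 hops' cost

Best N9 to N30: N9 → N29 → N3 → N30 costing 10.6
Best N30 to N36: N30 → N36 costing 9.1
Total via N30: 10.6 + 9.1 = 19.7 hops' cost.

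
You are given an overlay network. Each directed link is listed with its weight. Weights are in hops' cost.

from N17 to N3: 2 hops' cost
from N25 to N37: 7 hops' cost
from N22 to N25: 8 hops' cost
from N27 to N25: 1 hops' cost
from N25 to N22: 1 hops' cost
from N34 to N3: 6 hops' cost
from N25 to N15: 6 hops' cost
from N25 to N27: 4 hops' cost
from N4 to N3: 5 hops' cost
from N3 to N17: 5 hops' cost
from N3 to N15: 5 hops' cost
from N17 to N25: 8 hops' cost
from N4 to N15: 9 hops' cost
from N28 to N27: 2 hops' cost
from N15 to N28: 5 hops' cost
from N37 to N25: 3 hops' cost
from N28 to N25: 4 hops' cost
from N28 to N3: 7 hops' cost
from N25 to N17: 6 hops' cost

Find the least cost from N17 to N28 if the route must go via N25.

19 hops' cost

Best N17 to N25: N17–N25 costing 8
Best N25 to N28: N25–N15–N28 costing 11
Total via N25: 8 + 11 = 19 hops' cost.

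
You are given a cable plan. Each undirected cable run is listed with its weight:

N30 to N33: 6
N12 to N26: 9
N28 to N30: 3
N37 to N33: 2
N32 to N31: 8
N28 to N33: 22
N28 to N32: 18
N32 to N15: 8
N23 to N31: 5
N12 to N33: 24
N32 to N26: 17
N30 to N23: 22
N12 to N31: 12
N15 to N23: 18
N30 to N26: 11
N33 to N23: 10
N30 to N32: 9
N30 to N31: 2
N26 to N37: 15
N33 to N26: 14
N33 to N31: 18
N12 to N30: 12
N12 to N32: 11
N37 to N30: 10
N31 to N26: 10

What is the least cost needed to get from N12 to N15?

Running Dijkstra from N12:
N12: 0
N26: 9  (via N12)
N32: 11  (via N12)
N31: 12  (via N12)
N30: 12  (via N12)
N28: 15  (via N30)
N23: 17  (via N31)
N33: 18  (via N30)
N15: 19  (via N32)
Shortest route: N12 → N32 → N15 = 19.

19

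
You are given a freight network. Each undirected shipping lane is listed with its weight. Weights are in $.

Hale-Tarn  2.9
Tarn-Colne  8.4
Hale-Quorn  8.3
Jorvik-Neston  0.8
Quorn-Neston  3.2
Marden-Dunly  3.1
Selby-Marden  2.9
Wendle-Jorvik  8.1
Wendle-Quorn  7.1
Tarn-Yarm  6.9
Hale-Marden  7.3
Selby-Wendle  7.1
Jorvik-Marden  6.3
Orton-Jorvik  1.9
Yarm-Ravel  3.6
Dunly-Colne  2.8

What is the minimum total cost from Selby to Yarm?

$20

Settle nodes by increasing distance from Selby:
Selby: 0
Marden: 2.9  (via Selby)
Dunly: 6  (via Marden)
Wendle: 7.1  (via Selby)
Colne: 8.8  (via Dunly)
Jorvik: 9.2  (via Marden)
Neston: 10  (via Jorvik)
Hale: 10.2  (via Marden)
Orton: 11.1  (via Jorvik)
Tarn: 13.1  (via Hale)
Quorn: 13.2  (via Neston)
Yarm: 20  (via Tarn)
Shortest route: Selby → Marden → Hale → Tarn → Yarm = $20.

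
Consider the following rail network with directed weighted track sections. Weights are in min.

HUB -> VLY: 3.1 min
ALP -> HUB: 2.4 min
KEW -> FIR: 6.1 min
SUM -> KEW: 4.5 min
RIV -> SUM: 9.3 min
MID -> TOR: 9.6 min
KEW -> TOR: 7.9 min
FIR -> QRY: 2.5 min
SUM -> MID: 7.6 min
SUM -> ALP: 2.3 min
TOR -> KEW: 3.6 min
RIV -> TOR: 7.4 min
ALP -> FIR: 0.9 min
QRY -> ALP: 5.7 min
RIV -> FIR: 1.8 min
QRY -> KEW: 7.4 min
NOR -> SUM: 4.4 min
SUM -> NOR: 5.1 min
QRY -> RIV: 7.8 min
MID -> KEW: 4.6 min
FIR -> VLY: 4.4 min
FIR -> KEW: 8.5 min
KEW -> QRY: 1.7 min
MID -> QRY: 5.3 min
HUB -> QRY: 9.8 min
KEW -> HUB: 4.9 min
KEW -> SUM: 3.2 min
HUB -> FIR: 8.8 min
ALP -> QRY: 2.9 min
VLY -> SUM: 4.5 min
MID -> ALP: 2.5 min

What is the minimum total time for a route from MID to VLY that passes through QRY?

Best MID to QRY: MID → QRY costing 5.3
Shortest QRY→VLY: QRY → ALP → FIR → VLY = 11
Total via QRY: 5.3 + 11 = 16.3 min.

16.3 min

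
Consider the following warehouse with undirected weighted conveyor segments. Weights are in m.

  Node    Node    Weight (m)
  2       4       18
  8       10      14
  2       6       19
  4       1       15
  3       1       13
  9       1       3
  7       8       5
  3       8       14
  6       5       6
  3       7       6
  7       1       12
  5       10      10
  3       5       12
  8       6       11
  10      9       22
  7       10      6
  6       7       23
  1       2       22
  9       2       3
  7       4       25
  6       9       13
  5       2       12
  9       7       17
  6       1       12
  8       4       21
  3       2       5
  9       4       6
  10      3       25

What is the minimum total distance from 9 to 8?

19 m

Settle nodes by increasing distance from 9:
9: 0
1: 3  (via 9)
2: 3  (via 9)
4: 6  (via 9)
3: 8  (via 2)
6: 13  (via 9)
7: 14  (via 3)
5: 15  (via 2)
8: 19  (via 7)
Shortest route: 9–2–3–7–8 = 19 m.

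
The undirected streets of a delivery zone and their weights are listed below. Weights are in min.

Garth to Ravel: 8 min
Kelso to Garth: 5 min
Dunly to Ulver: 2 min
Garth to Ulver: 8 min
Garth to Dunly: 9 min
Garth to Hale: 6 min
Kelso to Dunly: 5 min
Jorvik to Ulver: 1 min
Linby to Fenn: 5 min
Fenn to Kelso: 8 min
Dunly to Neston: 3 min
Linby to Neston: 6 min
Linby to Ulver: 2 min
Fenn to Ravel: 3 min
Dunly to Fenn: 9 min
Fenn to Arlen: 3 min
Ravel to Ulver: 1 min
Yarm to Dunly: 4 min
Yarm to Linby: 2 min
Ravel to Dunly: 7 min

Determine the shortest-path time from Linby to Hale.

Shortest distances from Linby:
Linby: 0
Yarm: 2  (via Linby)
Ulver: 2  (via Linby)
Jorvik: 3  (via Ulver)
Ravel: 3  (via Ulver)
Dunly: 4  (via Ulver)
Fenn: 5  (via Linby)
Neston: 6  (via Linby)
Arlen: 8  (via Fenn)
Kelso: 9  (via Dunly)
Garth: 10  (via Ulver)
Hale: 16  (via Garth)
Shortest route: Linby → Ulver → Garth → Hale = 16 min.

16 min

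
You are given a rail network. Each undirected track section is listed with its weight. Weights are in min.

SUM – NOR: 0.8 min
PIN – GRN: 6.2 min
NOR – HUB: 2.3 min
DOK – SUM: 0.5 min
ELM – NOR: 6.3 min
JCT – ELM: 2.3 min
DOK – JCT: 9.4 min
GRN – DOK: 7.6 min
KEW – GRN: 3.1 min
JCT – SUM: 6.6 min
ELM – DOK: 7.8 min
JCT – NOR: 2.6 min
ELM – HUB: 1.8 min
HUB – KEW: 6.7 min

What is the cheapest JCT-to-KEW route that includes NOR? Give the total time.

11.6 min

Shortest JCT→NOR: JCT–NOR = 2.6
Best NOR to KEW: NOR–HUB–KEW costing 9
Total via NOR: 2.6 + 9 = 11.6 min.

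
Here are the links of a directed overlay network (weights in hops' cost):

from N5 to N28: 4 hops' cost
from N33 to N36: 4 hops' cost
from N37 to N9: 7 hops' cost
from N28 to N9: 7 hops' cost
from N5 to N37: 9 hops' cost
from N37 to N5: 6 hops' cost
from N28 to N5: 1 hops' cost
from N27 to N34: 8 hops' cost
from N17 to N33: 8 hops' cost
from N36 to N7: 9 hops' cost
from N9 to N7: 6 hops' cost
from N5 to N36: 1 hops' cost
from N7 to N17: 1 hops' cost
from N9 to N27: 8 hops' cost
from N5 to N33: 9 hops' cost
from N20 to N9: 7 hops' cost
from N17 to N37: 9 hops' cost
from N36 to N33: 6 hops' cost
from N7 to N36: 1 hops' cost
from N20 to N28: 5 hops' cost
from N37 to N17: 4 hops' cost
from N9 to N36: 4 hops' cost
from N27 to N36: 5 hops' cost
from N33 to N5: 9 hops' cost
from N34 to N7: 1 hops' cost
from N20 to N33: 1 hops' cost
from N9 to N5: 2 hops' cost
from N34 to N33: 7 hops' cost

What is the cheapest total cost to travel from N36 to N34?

42 hops' cost

Settle nodes by increasing distance from N36:
N36: 0
N33: 6  (via N36)
N7: 9  (via N36)
N17: 10  (via N7)
N5: 15  (via N33)
N28: 19  (via N5)
N37: 19  (via N17)
N9: 26  (via N28)
N27: 34  (via N9)
N34: 42  (via N27)
Shortest route: N36 → N33 → N5 → N28 → N9 → N27 → N34 = 42 hops' cost.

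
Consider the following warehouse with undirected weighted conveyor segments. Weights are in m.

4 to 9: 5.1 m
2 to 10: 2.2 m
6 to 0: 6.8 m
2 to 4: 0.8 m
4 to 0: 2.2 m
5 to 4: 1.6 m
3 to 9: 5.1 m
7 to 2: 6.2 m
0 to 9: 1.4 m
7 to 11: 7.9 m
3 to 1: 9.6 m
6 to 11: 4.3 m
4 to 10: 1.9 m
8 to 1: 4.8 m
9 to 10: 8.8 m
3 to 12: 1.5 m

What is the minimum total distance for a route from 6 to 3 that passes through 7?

Shortest 6→7: 6 → 11 → 7 = 12.2
Best 7 to 3: 7 → 2 → 4 → 0 → 9 → 3 costing 15.7
Total via 7: 12.2 + 15.7 = 27.9 m.

27.9 m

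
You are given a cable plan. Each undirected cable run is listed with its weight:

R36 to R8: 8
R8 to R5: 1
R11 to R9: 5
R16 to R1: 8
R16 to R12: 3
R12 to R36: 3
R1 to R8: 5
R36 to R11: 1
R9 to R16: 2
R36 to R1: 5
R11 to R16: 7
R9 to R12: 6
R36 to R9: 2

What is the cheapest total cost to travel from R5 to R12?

Compare a few routes:
R5 - R8 - R1 - R36 - R12: 1+5+5+3 = 14
R5 - R8 - R36 - R12: 1+8+3 = 12
The minimum is 12 via R5 - R8 - R36 - R12.

12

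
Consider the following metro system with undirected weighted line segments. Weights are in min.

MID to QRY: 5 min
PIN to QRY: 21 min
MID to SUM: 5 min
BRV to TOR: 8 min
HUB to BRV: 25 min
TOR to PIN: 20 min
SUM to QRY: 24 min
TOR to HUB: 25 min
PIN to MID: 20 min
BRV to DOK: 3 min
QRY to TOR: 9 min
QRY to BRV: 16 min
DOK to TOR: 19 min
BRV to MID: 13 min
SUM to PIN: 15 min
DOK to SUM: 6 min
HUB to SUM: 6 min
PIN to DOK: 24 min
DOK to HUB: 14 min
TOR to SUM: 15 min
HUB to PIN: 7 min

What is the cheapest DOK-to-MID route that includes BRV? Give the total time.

Best DOK to BRV: DOK → BRV costing 3
Shortest BRV→MID: BRV → MID = 13
Total via BRV: 3 + 13 = 16 min.

16 min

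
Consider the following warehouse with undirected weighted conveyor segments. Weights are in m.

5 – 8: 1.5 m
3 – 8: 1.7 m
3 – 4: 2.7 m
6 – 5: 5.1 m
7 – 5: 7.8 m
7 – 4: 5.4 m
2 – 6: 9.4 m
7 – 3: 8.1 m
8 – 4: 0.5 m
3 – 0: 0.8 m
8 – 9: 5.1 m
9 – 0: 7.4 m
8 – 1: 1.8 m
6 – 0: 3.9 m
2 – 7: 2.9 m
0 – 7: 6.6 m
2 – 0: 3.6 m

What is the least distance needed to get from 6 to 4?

6.9 m

Candidate routes:
6–0–3–4: 3.9+0.8+2.7 = 7.4
6–0–3–8–4: 3.9+0.8+1.7+0.5 = 6.9
6–5–8–4: 5.1+1.5+0.5 = 7.1
6–5–8–3–4: 5.1+1.5+1.7+2.7 = 11
The minimum is 6.9 m via 6–0–3–8–4.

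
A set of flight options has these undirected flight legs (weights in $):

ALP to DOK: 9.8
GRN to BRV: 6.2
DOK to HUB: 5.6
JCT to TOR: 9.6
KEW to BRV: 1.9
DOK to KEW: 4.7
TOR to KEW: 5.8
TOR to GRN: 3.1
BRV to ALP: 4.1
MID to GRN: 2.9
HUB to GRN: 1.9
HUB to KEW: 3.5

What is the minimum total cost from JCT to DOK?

Running Dijkstra from JCT:
JCT: 0
TOR: 9.6  (via JCT)
GRN: 12.7  (via TOR)
HUB: 14.6  (via GRN)
KEW: 15.4  (via TOR)
MID: 15.6  (via GRN)
BRV: 17.3  (via KEW)
DOK: 20.1  (via KEW)
Shortest route: JCT → TOR → KEW → DOK = $20.1.

$20.1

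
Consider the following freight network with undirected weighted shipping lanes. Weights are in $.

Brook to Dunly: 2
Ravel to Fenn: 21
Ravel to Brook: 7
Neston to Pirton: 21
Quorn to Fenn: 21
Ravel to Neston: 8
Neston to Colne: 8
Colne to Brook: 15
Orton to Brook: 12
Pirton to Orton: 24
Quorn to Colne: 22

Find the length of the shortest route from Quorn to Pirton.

$51

Enumerating some paths:
Quorn–Colne–Neston–Pirton: 22+8+21 = 51
Quorn–Colne–Brook–Ravel–Neston–Pirton: 22+15+7+8+21 = 73
Quorn–Fenn–Ravel–Neston–Pirton: 21+21+8+21 = 71
The minimum is $51 via Quorn–Colne–Neston–Pirton.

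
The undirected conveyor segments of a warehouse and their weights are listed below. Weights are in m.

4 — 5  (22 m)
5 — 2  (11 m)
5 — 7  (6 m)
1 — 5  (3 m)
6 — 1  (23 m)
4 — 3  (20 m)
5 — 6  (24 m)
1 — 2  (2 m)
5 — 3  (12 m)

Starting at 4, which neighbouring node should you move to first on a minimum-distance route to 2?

5

Candidate routes:
4 → 3 → 5 → 2: 20+12+11 = 43
4 → 5 → 2: 22+11 = 33
4 → 3 → 5 → 1 → 2: 20+12+3+2 = 37
4 → 5 → 1 → 2: 22+3+2 = 27
Cheapest is 4 → 5 → 1 → 2 at 27 m.
So from 4 the first move is to 5.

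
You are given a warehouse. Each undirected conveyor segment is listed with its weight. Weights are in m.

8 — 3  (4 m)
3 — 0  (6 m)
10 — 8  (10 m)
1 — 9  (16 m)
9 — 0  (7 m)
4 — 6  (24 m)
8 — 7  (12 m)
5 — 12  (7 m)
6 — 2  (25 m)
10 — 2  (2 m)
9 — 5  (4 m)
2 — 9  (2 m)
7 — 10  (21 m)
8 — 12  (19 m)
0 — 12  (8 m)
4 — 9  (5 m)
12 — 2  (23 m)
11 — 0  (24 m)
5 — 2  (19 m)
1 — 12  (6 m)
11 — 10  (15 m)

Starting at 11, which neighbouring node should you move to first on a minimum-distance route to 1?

Enumerating some paths:
11–0–12–1: 24+8+6 = 38
11–10–2–9–1: 15+2+2+16 = 35
11–10–2–9–5–12–1: 15+2+2+4+7+6 = 36
11–10–2–9–0–12–1: 15+2+2+7+8+6 = 40
Cheapest is 11–10–2–9–1 at 35 m.
So from 11 the first move is to 10.

10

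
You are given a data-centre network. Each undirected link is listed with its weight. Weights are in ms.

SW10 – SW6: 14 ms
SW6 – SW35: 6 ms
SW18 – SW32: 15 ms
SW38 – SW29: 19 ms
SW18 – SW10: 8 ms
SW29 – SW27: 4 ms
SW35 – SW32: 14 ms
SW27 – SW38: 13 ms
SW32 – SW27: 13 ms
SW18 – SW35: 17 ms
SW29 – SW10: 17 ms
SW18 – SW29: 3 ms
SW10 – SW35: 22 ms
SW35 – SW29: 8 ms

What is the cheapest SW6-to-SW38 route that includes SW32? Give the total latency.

46 ms

Best SW6 to SW32: SW6–SW35–SW32 costing 20
Shortest SW32→SW38: SW32–SW27–SW38 = 26
Total via SW32: 20 + 26 = 46 ms.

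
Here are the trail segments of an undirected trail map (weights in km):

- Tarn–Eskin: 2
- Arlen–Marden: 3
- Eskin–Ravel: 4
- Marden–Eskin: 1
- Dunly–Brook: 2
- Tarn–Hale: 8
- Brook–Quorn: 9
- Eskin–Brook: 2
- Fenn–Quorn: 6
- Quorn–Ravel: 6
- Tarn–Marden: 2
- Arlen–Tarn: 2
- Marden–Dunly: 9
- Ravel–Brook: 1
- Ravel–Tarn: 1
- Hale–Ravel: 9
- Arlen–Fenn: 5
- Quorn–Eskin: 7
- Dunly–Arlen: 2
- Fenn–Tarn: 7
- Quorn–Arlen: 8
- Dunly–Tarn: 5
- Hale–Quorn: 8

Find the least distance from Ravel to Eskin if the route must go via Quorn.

13 km

Best Ravel to Quorn: Ravel–Quorn costing 6
Best Quorn to Eskin: Quorn–Eskin costing 7
Total via Quorn: 6 + 7 = 13 km.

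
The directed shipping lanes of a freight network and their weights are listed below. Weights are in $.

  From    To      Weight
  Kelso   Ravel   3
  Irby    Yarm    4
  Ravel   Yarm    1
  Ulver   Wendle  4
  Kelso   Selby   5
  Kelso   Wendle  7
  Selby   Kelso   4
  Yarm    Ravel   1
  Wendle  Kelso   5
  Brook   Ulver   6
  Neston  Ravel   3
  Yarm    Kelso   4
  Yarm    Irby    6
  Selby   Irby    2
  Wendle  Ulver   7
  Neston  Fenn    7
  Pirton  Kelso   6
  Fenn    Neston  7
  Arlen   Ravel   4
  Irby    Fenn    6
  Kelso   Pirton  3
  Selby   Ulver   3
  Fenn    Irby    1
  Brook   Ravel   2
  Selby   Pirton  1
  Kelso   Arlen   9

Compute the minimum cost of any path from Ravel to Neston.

$20

Running Dijkstra from Ravel:
Ravel: 0
Yarm: 1  (via Ravel)
Kelso: 5  (via Yarm)
Irby: 7  (via Yarm)
Pirton: 8  (via Kelso)
Selby: 10  (via Kelso)
Wendle: 12  (via Kelso)
Ulver: 13  (via Selby)
Fenn: 13  (via Irby)
Arlen: 14  (via Kelso)
Neston: 20  (via Fenn)
Shortest route: Ravel → Yarm → Irby → Fenn → Neston = $20.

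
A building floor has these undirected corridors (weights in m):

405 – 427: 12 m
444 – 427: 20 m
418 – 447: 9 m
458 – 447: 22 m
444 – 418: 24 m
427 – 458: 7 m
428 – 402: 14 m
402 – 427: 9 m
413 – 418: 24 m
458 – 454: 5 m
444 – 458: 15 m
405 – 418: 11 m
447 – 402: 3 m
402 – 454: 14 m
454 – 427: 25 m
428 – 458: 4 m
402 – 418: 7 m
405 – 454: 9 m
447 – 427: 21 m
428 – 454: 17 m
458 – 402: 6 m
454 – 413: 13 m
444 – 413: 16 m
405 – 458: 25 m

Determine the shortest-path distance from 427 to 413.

Enumerating some paths:
427–458–454–413: 7+5+13 = 25
427–405–454–413: 12+9+13 = 34
427–402–458–454–413: 9+6+5+13 = 33
The minimum is 25 m via 427–458–454–413.

25 m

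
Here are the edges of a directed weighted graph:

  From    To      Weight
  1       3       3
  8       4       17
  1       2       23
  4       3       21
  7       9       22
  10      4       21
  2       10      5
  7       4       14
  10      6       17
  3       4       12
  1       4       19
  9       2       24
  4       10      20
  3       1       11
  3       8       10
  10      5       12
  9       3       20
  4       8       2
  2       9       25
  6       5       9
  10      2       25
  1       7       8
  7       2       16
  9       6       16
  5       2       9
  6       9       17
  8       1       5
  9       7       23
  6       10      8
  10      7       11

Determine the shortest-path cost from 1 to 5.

Enumerating some paths:
1 → 2 → 10 → 5: 23+5+12 = 40
1 → 3 → 4 → 10 → 5: 3+12+20+12 = 47
1 → 7 → 2 → 10 → 5: 8+16+5+12 = 41
Cheapest is 1 → 2 → 10 → 5 at 40.

40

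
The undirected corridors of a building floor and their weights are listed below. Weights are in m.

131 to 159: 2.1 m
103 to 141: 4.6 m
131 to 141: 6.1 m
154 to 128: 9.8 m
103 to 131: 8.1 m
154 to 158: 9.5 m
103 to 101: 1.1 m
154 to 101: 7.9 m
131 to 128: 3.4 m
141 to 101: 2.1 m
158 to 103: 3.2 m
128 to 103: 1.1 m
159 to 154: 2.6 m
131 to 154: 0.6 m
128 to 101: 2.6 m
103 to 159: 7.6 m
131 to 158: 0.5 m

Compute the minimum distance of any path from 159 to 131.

2.1 m

Shortest distances from 159:
159: 0
131: 2.1  (via 159)
Shortest route: 159 → 131 = 2.1 m.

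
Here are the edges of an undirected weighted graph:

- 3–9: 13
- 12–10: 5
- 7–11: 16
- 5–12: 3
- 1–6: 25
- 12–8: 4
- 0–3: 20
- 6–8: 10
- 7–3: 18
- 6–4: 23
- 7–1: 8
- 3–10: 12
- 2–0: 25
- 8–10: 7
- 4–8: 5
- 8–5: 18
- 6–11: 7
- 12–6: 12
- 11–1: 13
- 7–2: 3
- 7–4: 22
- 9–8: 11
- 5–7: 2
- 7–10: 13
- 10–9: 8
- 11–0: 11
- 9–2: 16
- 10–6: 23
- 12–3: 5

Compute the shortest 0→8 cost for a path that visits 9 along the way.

Best 0 to 9: 0 → 3 → 9 costing 33
Shortest 9→8: 9 → 8 = 11
Total via 9: 33 + 11 = 44.

44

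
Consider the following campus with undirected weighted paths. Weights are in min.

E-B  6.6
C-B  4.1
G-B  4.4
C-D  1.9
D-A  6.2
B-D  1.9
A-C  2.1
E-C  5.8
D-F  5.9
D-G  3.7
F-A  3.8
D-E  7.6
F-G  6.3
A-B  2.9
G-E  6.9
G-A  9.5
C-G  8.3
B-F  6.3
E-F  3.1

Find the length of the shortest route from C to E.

5.8 min

Candidate routes:
C–E: 5.8 = 5.8
C–A–F–E: 2.1+3.8+3.1 = 9
The minimum is 5.8 min via C–E.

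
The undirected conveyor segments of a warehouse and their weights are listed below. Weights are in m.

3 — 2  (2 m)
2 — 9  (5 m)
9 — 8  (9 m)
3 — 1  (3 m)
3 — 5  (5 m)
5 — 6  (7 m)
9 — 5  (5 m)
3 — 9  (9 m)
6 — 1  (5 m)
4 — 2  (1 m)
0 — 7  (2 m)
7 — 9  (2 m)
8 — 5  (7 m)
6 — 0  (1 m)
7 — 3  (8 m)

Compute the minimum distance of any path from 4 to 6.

11 m

Compare a few routes:
4–2–3–7–0–6: 1+2+8+2+1 = 14
4–2–3–1–6: 1+2+3+5 = 11
4–2–3–5–6: 1+2+5+7 = 15
Cheapest is 4–2–3–1–6 at 11 m.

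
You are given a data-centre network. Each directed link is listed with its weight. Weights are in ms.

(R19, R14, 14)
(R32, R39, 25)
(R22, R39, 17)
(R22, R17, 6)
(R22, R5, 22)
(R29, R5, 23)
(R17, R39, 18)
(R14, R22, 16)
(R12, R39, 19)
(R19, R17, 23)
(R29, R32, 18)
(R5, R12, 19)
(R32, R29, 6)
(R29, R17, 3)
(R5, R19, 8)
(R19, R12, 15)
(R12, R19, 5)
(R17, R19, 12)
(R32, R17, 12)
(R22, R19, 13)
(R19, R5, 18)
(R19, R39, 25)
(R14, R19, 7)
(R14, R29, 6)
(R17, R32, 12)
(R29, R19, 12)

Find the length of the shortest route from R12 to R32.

40 ms

Running Dijkstra from R12:
R12: 0
R19: 5  (via R12)
R39: 19  (via R12)
R14: 19  (via R19)
R5: 23  (via R19)
R29: 25  (via R14)
R17: 28  (via R19)
R22: 35  (via R14)
R32: 40  (via R17)
Shortest route: R12–R19–R17–R32 = 40 ms.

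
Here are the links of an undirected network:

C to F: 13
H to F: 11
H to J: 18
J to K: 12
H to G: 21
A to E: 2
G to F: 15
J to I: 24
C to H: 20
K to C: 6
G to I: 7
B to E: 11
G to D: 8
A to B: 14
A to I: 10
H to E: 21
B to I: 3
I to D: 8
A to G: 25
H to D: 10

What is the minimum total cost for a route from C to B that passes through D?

Shortest C→D: C → H → D = 30
Best D to B: D → I → B costing 11
Total via D: 30 + 11 = 41.

41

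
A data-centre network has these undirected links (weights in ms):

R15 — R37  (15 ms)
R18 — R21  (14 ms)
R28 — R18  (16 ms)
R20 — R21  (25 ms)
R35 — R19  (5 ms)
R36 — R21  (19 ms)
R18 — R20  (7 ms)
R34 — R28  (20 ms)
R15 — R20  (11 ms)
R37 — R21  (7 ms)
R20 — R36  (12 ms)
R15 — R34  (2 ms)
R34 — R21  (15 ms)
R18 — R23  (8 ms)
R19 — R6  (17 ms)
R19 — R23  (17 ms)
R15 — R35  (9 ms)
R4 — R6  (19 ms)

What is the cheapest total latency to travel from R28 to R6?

53 ms

Shortest distances from R28:
R28: 0
R18: 16  (via R28)
R34: 20  (via R28)
R15: 22  (via R34)
R20: 23  (via R18)
R23: 24  (via R18)
R21: 30  (via R18)
R35: 31  (via R15)
R36: 35  (via R20)
R19: 36  (via R35)
R37: 37  (via R15)
R6: 53  (via R19)
Shortest route: R28 → R34 → R15 → R35 → R19 → R6 = 53 ms.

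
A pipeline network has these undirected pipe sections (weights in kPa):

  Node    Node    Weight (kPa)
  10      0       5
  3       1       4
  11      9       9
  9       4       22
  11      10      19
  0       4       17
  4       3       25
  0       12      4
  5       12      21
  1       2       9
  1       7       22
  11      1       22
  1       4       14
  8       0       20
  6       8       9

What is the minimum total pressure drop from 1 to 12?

Settle nodes by increasing distance from 1:
1: 0
3: 4  (via 1)
2: 9  (via 1)
4: 14  (via 1)
7: 22  (via 1)
11: 22  (via 1)
0: 31  (via 4)
9: 31  (via 11)
12: 35  (via 0)
Shortest route: 1–4–0–12 = 35 kPa.

35 kPa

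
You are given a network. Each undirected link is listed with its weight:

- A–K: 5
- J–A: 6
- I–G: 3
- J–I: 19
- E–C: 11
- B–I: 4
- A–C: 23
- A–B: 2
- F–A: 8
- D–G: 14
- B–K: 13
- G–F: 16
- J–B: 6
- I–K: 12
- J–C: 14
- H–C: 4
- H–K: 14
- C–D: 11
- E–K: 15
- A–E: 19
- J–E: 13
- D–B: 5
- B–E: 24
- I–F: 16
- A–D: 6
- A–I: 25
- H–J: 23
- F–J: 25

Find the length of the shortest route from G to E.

26

Compare a few routes:
G → I → B → J → E: 3+4+6+13 = 26
G → I → B → A → J → E: 3+4+2+6+13 = 28
The minimum is 26 via G → I → B → J → E.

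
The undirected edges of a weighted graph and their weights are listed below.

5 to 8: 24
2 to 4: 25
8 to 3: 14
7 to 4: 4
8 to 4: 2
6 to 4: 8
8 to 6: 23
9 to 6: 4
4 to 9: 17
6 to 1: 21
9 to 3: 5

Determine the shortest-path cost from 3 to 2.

41

Candidate routes:
3 - 9 - 6 - 4 - 2: 5+4+8+25 = 42
3 - 8 - 4 - 2: 14+2+25 = 41
Cheapest is 3 - 8 - 4 - 2 at 41.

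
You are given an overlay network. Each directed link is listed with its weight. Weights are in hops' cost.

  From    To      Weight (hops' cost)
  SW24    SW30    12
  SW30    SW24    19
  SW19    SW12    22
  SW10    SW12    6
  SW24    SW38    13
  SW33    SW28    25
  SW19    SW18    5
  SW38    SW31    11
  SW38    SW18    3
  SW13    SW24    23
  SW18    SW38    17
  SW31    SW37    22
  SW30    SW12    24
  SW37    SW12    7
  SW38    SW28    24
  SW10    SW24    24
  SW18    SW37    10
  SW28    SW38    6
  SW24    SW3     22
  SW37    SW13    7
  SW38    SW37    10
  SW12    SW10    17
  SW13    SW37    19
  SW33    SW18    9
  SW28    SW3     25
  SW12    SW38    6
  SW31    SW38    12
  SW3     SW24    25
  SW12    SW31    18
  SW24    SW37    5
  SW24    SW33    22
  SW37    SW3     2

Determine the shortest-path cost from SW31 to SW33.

Running Dijkstra from SW31:
SW31: 0
SW38: 12  (via SW31)
SW18: 15  (via SW38)
SW37: 22  (via SW31)
SW3: 24  (via SW37)
SW13: 29  (via SW37)
SW12: 29  (via SW37)
SW28: 36  (via SW38)
SW10: 46  (via SW12)
SW24: 49  (via SW3)
SW30: 61  (via SW24)
SW33: 71  (via SW24)
Shortest route: SW31 → SW37 → SW3 → SW24 → SW33 = 71 hops' cost.

71 hops' cost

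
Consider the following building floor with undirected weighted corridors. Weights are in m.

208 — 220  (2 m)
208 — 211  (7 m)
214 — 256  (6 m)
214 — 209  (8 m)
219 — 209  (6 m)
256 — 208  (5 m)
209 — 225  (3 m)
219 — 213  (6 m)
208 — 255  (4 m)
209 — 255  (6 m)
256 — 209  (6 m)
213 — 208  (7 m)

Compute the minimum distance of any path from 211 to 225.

20 m

Candidate routes:
211 → 208 → 213 → 219 → 209 → 225: 7+7+6+6+3 = 29
211 → 208 → 256 → 209 → 225: 7+5+6+3 = 21
211 → 208 → 256 → 214 → 209 → 225: 7+5+6+8+3 = 29
211 → 208 → 255 → 209 → 225: 7+4+6+3 = 20
The minimum is 20 m via 211 → 208 → 255 → 209 → 225.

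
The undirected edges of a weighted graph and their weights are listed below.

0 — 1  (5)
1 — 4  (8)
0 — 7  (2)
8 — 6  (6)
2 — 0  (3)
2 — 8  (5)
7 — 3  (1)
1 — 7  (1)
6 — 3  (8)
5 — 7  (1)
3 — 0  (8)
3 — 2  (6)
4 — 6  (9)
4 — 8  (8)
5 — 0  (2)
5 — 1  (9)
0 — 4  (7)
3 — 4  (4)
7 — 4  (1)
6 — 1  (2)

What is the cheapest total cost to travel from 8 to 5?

Candidate routes:
8–4–7–0–5: 8+1+2+2 = 13
8–2–0–5: 5+3+2 = 10
8–2–0–7–5: 5+3+2+1 = 11
The minimum is 10 via 8–2–0–5.

10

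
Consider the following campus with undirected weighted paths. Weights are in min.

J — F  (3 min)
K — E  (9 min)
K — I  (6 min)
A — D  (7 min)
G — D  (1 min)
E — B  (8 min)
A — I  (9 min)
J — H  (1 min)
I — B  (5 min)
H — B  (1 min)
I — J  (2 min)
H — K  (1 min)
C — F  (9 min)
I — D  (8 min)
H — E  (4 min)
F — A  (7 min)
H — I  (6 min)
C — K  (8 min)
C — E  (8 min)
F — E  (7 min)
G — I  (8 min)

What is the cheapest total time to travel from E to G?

15 min

Shortest distances from E:
E: 0
H: 4  (via E)
B: 5  (via H)
J: 5  (via H)
K: 5  (via H)
F: 7  (via E)
I: 7  (via J)
C: 8  (via E)
A: 14  (via F)
D: 15  (via I)
G: 15  (via I)
Shortest route: E–H–J–I–G = 15 min.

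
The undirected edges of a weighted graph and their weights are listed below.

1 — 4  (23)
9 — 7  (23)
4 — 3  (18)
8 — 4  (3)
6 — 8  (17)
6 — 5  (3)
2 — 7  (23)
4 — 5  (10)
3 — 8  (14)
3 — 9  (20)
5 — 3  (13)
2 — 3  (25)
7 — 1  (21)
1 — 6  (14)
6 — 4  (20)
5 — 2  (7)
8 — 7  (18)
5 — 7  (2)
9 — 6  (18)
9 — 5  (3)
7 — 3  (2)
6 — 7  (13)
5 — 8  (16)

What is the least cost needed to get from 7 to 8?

Running Dijkstra from 7:
7: 0
3: 2  (via 7)
5: 2  (via 7)
6: 5  (via 5)
9: 5  (via 5)
2: 9  (via 5)
4: 12  (via 5)
8: 15  (via 4)
Shortest route: 7–5–4–8 = 15.

15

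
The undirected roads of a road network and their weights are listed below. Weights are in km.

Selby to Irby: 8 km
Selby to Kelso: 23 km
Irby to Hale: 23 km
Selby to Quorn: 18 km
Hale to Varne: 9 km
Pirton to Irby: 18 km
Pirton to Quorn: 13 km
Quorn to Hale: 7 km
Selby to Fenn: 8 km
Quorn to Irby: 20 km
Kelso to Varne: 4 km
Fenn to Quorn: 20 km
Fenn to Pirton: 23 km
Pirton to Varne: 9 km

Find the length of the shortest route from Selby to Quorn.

18 km

Enumerating some paths:
Selby → Irby → Hale → Quorn: 8+23+7 = 38
Selby → Quorn: 18 = 18
Selby → Irby → Quorn: 8+20 = 28
Selby → Fenn → Quorn: 8+20 = 28
The minimum is 18 km via Selby → Quorn.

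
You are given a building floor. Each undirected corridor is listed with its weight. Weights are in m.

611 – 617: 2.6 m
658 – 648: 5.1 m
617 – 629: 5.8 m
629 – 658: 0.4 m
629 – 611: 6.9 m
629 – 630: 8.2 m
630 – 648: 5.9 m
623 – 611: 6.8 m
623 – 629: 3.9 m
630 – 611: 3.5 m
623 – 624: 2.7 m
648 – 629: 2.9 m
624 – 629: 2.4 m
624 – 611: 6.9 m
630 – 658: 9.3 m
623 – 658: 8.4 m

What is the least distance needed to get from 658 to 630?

Settle nodes by increasing distance from 658:
658: 0
629: 0.4  (via 658)
624: 2.8  (via 629)
648: 3.3  (via 629)
623: 4.3  (via 629)
617: 6.2  (via 629)
611: 7.3  (via 629)
630: 8.6  (via 629)
Shortest route: 658–629–630 = 8.6 m.

8.6 m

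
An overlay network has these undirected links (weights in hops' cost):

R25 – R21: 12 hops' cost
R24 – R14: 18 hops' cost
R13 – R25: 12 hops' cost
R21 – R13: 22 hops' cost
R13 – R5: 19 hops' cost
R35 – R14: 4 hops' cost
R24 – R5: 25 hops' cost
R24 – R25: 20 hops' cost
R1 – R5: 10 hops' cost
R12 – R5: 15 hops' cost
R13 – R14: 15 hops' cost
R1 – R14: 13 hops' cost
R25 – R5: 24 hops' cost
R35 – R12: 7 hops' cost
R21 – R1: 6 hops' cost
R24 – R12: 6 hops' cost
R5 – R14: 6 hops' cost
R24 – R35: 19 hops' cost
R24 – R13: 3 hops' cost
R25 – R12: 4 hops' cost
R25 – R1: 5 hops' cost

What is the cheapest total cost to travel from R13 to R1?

17 hops' cost

Shortest distances from R13:
R13: 0
R24: 3  (via R13)
R12: 9  (via R24)
R25: 12  (via R13)
R14: 15  (via R13)
R35: 16  (via R12)
R1: 17  (via R25)
Shortest route: R13 → R25 → R1 = 17 hops' cost.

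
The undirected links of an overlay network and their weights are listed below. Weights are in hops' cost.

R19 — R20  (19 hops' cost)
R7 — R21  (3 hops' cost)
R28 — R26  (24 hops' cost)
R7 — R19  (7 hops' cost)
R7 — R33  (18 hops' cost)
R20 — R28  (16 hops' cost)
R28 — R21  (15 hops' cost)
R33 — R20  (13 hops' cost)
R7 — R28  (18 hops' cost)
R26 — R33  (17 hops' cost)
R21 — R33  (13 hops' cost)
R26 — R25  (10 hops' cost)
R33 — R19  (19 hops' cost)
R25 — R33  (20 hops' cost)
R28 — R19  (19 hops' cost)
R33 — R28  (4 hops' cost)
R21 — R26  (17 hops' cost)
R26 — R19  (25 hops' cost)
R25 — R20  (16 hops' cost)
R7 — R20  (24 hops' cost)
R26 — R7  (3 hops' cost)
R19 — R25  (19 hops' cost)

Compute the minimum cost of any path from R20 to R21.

Settle nodes by increasing distance from R20:
R20: 0
R33: 13  (via R20)
R25: 16  (via R20)
R28: 16  (via R20)
R19: 19  (via R20)
R7: 24  (via R20)
R21: 26  (via R33)
Shortest route: R20–R33–R21 = 26 hops' cost.

26 hops' cost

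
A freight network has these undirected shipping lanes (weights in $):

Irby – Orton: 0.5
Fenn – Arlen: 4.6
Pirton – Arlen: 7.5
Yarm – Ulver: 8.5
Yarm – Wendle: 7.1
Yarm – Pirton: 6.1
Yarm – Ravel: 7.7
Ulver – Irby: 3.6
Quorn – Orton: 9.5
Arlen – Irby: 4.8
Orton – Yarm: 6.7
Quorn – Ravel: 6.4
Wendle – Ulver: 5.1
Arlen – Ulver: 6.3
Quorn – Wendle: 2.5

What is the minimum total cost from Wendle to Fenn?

Candidate routes:
Wendle - Quorn - Orton - Irby - Arlen - Fenn: 2.5+9.5+0.5+4.8+4.6 = 21.9
Wendle - Yarm - Orton - Irby - Arlen - Fenn: 7.1+6.7+0.5+4.8+4.6 = 23.7
Wendle - Ulver - Arlen - Fenn: 5.1+6.3+4.6 = 16
Wendle - Ulver - Irby - Arlen - Fenn: 5.1+3.6+4.8+4.6 = 18.1
The minimum is $16 via Wendle - Ulver - Arlen - Fenn.

$16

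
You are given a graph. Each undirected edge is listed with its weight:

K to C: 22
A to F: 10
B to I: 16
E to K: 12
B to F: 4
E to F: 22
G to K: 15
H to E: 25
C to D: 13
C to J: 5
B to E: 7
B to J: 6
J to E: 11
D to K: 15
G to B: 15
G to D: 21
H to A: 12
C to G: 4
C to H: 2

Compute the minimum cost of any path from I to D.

Shortest distances from I:
I: 0
B: 16  (via I)
F: 20  (via B)
J: 22  (via B)
E: 23  (via B)
C: 27  (via J)
H: 29  (via C)
A: 30  (via F)
G: 31  (via B)
K: 35  (via E)
D: 40  (via C)
Shortest route: I–B–J–C–D = 40.

40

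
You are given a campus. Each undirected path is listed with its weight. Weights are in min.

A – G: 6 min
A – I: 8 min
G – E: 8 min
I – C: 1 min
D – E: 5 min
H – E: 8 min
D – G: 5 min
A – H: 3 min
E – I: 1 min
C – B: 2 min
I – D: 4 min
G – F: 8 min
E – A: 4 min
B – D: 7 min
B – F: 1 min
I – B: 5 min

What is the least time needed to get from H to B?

Candidate routes:
H - A - E - I - B: 3+4+1+5 = 13
H - A - E - I - C - B: 3+4+1+1+2 = 11
H - E - I - C - B: 8+1+1+2 = 12
Cheapest is H - A - E - I - C - B at 11 min.

11 min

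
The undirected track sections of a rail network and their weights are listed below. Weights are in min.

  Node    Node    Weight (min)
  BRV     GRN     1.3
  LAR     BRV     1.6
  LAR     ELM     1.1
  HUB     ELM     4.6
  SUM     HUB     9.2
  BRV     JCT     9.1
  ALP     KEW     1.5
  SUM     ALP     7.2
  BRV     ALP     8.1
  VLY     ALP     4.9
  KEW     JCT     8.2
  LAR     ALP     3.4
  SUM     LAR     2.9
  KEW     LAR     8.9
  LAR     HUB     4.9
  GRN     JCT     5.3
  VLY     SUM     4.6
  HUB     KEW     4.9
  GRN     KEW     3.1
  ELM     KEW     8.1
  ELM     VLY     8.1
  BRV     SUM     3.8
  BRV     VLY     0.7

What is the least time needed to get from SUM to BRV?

3.8 min

Candidate routes:
SUM–LAR–BRV: 2.9+1.6 = 4.5
SUM–BRV: 3.8 = 3.8
SUM–VLY–BRV: 4.6+0.7 = 5.3
Cheapest is SUM–BRV at 3.8 min.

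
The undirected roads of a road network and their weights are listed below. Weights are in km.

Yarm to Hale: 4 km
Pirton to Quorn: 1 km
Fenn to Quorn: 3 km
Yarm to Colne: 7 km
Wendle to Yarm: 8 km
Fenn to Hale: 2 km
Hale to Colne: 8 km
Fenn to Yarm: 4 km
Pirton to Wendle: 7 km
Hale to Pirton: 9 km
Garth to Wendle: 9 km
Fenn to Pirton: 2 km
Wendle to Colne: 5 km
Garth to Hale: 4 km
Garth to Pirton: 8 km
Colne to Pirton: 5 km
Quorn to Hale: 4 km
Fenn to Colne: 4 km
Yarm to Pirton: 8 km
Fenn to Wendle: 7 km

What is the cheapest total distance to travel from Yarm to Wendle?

Running Dijkstra from Yarm:
Yarm: 0
Hale: 4  (via Yarm)
Fenn: 4  (via Yarm)
Pirton: 6  (via Fenn)
Quorn: 7  (via Fenn)
Colne: 7  (via Yarm)
Wendle: 8  (via Yarm)
Shortest route: Yarm → Wendle = 8 km.

8 km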